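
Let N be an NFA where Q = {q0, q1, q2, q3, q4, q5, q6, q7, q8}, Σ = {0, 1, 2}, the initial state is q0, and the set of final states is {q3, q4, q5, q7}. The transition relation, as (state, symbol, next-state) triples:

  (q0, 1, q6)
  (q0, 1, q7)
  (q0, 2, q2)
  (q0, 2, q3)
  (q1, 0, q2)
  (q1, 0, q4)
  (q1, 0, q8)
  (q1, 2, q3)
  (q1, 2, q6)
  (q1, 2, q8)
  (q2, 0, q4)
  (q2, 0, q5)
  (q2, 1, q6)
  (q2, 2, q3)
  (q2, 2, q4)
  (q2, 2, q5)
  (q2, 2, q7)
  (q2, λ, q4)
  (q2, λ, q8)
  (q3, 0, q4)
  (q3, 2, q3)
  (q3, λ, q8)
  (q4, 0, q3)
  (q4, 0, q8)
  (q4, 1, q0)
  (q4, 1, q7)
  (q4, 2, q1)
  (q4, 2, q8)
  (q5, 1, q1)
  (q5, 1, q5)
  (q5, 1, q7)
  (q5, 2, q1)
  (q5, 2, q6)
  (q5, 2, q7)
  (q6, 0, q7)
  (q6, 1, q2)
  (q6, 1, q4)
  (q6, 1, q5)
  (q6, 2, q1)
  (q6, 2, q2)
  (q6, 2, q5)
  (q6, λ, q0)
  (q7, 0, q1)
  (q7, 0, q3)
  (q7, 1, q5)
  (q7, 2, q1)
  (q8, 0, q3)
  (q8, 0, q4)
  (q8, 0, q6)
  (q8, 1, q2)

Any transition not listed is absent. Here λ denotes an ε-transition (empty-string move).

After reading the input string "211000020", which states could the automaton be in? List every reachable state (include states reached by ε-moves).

{q0, q1, q2, q3, q4, q5, q6, q7, q8}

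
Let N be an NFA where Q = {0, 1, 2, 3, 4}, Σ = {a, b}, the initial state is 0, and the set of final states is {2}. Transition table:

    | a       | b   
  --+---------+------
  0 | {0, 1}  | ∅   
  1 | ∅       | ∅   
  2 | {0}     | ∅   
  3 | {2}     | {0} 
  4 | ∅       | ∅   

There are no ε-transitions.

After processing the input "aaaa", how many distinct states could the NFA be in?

2

Start in {0}.
Read 'a': 0→{0, 1}; now {0, 1}.
Read 'a': 0→{0, 1}, 1→∅; now {0, 1}.
Read 'a': 0→{0, 1}, 1→∅; now {0, 1}.
Read 'a': 0→{0, 1}, 1→∅; now {0, 1}.
That set has 2 states.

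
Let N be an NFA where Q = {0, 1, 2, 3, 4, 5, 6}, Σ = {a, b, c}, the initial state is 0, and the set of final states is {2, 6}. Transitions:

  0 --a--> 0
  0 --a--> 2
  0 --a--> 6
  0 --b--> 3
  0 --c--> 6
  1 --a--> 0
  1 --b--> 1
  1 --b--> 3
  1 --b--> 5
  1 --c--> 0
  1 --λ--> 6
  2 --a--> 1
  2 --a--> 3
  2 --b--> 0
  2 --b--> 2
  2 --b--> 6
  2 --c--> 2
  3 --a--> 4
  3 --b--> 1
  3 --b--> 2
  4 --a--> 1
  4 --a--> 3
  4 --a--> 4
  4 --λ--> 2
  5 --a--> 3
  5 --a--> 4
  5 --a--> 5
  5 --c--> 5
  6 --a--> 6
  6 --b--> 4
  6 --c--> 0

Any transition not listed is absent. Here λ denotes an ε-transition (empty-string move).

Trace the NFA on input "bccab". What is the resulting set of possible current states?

Start in {0}.
Read 'b': 0→{3}; now {3}.
Read 'c': 3→∅; now ∅.
The set is empty and remains empty for the remaining 3 symbols.

∅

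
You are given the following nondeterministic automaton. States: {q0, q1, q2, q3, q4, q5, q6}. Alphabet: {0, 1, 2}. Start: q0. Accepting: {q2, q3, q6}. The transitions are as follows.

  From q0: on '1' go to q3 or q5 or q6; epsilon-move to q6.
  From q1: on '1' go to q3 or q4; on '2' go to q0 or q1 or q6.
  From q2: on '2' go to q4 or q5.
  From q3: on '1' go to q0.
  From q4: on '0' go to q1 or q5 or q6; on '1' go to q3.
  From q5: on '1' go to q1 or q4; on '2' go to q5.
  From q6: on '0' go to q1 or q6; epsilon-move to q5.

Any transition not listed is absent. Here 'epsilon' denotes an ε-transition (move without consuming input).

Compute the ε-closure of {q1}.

Begin with {q1}.
No ε-moves leave this set, so the closure equals the set itself.

{q1}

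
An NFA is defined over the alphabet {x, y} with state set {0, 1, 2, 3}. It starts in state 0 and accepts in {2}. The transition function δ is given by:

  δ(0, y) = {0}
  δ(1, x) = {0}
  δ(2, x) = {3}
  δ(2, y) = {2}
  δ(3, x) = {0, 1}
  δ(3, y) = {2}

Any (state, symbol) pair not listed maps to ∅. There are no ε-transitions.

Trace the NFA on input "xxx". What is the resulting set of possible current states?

∅

Start in {0}.
Read 'x': 0→∅; now ∅.
The set is empty and remains empty for the remaining 2 symbols.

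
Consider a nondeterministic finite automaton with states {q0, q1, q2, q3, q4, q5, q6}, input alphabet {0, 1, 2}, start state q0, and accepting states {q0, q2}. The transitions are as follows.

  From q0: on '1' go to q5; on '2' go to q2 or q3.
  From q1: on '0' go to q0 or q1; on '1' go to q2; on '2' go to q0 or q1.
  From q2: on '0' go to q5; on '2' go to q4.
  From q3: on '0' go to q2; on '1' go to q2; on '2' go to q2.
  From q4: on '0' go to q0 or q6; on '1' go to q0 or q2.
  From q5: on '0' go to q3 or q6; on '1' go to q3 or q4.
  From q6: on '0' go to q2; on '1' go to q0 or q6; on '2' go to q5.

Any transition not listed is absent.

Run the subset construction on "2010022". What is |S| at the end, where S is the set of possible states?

0

Start in {q0}.
Read '2': {q0} → {q2, q3}.
Read '0': {q2, q3} → {q2, q5}.
Read '1': {q2, q5} → {q3, q4}.
Read '0': {q3, q4} → {q0, q2, q6}.
Read '0': {q0, q2, q6} → {q2, q5}.
Read '2': {q2, q5} → {q4}.
Read '2': {q4} → ∅.
That set has 0 states.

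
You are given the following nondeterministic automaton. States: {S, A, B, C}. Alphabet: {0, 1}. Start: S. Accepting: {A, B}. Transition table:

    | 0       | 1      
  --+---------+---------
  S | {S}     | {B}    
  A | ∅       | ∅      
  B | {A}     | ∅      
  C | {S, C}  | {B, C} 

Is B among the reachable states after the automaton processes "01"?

Start in {S}.
Read '0': S→{S}; now {S}.
Read '1': S→{B}; now {B}.
State B is in {B}.

Yes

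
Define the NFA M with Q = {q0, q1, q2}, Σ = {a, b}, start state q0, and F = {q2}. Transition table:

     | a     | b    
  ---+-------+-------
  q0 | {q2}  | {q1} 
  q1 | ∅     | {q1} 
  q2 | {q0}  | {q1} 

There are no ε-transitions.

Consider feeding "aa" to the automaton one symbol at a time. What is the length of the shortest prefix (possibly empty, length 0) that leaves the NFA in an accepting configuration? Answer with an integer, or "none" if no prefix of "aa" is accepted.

1

Start in {q0}.
Read 'a': q0→{q2}; now {q2}.
None of the earlier sets intersect F, but {q2} does.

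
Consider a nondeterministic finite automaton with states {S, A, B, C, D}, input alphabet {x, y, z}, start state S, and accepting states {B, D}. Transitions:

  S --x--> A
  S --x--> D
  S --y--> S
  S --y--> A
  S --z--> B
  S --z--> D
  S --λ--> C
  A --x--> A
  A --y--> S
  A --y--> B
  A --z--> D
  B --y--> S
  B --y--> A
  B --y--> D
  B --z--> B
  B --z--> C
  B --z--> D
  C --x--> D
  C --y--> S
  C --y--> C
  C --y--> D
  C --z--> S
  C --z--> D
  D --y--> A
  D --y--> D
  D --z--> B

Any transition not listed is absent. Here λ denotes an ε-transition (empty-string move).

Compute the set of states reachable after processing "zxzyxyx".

Start: ε-closure({S}) = {S, C}.
Read 'z': {S, C} → {S, B, C, D}.
Read 'x': {S, B, C, D} → {A, D}.
Read 'z': {A, D} → {B, D}.
Read 'y': {B, D} → {S, A, C, D}.
Read 'x': {S, A, C, D} → {A, D}.
Read 'y': {A, D} → {S, A, B, C, D}.
Read 'x': {S, A, B, C, D} → {A, D}.

{A, D}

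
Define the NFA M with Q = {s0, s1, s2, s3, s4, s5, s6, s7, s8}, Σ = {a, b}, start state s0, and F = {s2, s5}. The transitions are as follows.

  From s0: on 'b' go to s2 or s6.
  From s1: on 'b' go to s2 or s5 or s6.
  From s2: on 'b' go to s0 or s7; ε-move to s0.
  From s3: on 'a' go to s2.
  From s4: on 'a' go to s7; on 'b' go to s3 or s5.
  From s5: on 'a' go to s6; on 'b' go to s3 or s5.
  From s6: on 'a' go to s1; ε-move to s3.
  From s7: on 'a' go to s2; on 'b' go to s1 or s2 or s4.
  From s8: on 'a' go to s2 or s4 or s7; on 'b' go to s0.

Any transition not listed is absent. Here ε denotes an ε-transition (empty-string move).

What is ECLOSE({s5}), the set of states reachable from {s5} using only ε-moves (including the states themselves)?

{s5}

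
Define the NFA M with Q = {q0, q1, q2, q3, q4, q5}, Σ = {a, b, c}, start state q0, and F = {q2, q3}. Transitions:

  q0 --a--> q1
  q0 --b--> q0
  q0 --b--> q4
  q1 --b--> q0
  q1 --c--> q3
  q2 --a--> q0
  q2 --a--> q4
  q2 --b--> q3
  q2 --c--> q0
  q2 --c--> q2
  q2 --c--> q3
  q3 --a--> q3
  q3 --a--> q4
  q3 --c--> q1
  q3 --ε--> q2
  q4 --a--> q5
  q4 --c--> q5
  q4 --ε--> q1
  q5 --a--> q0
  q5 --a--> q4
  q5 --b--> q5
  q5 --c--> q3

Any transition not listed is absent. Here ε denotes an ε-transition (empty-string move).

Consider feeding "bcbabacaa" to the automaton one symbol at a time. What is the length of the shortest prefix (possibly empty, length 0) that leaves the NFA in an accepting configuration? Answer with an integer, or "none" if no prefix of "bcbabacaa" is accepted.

2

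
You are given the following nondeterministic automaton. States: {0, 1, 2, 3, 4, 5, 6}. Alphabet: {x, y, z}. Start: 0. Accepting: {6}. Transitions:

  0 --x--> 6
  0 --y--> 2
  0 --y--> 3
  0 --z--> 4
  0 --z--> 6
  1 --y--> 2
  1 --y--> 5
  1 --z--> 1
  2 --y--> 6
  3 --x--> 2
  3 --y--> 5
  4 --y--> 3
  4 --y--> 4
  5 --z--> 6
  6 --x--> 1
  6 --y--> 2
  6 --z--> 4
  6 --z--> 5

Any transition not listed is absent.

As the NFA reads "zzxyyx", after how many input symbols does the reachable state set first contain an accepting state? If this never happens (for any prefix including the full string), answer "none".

1

Start in {0}.
Read 'z': 0→{4, 6}; now {4, 6}.
None of the earlier sets intersect F, but {4, 6} does.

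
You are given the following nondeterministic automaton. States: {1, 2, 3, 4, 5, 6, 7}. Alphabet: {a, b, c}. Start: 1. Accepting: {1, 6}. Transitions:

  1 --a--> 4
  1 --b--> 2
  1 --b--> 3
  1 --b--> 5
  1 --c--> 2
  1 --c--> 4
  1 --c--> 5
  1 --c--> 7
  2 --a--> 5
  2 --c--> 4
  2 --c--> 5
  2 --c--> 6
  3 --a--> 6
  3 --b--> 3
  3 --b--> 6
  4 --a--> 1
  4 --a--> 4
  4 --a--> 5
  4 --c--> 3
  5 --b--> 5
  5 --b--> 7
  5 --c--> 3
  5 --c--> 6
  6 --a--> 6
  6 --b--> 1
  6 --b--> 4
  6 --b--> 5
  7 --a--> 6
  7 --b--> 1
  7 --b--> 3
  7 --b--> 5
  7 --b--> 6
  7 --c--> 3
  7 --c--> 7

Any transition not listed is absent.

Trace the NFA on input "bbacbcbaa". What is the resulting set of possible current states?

∅

Start in {1}.
Read 'b': {1} → {2, 3, 5}.
Read 'b': {2, 3, 5} → {3, 5, 6, 7}.
Read 'a': {3, 5, 6, 7} → {6}.
Read 'c': {6} → ∅.
The set is empty and remains empty for the remaining 5 symbols.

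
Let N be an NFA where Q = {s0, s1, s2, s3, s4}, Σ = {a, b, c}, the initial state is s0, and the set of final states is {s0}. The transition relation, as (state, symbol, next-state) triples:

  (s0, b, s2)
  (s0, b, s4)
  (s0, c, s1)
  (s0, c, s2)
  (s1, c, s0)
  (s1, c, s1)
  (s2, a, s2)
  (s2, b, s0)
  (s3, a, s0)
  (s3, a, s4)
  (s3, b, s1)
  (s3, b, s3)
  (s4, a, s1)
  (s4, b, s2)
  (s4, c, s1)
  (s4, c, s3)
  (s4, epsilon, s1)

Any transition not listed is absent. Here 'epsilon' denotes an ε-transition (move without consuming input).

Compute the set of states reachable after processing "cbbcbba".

Start in {s0}.
Read 'c': {s0} → {s1, s2}.
Read 'b': {s1, s2} → {s0}.
Read 'b': {s0} → {s1, s2, s4}.
Read 'c': {s1, s2, s4} → {s0, s1, s3}.
Read 'b': {s0, s1, s3} → {s1, s2, s3, s4}.
Read 'b': {s1, s2, s3, s4} → {s0, s1, s2, s3}.
Read 'a': {s0, s1, s2, s3} → {s0, s1, s2, s4}.

{s0, s1, s2, s4}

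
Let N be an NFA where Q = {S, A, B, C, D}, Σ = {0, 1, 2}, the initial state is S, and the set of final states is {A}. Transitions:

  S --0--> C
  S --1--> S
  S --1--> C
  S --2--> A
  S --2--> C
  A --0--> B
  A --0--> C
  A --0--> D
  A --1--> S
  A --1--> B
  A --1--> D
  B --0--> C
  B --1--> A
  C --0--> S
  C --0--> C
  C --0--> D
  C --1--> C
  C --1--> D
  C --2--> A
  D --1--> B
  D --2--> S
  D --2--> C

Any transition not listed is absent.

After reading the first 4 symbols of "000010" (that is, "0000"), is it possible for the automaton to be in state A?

No

Start in {S}.
Read '0': {S} → {C}.
Read '0': {C} → {S, C, D}.
Read '0': {S, C, D} → {S, C, D}.
Read '0': {S, C, D} → {S, C, D}.
State A is not in {S, C, D}.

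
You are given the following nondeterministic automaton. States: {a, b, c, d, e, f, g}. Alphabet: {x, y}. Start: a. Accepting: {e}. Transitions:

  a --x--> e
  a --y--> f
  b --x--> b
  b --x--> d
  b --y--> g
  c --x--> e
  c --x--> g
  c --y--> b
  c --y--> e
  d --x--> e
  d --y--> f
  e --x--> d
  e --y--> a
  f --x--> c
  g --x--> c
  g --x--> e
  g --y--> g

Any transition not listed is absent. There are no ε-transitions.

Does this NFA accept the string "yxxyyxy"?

Yes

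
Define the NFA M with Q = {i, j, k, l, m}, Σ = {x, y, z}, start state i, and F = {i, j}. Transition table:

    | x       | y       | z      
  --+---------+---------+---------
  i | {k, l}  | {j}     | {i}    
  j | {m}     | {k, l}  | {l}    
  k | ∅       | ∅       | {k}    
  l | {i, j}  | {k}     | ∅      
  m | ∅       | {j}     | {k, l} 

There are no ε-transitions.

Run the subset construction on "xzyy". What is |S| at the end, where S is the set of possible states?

0

Start in {i}.
Read 'x': i→{k, l}; now {k, l}.
Read 'z': k→{k}, l→∅; now {k}.
Read 'y': k→∅; now ∅.
The set is empty and remains empty for the remaining 1 symbol.
That set has 0 states.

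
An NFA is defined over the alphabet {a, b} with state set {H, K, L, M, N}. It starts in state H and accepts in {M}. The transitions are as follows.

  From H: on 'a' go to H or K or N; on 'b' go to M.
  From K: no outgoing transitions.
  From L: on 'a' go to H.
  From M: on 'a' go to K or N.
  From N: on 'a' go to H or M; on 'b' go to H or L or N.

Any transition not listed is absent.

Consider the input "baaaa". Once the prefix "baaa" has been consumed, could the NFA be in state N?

Start in {H}.
Read 'b': {H} → {M}.
Read 'a': {M} → {K, N}.
Read 'a': {K, N} → {H, M}.
Read 'a': {H, M} → {H, K, N}.
State N is in {H, K, N}.

Yes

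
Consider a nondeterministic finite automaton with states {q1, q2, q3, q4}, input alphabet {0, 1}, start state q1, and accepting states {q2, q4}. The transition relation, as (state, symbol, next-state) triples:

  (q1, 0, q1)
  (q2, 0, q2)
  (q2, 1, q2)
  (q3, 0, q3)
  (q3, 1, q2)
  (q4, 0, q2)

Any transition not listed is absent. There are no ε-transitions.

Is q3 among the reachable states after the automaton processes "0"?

Start in {q1}.
Read '0': {q1} → {q1}.
State q3 is not in {q1}.

No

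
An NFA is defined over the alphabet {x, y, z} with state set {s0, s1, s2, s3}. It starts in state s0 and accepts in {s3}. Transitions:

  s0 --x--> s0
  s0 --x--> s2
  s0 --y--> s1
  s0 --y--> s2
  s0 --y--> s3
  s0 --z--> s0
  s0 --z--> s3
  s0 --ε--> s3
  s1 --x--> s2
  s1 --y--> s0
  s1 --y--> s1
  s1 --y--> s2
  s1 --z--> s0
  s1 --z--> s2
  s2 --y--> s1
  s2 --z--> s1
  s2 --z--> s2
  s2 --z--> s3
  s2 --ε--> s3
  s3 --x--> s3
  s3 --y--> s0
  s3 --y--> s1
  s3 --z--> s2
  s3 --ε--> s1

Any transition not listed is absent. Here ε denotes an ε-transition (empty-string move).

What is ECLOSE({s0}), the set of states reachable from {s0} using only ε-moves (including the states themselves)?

Begin with {s0}.
ε-move s0 → s3; add s3.
ε-move s3 → s1; add s1.

{s0, s1, s3}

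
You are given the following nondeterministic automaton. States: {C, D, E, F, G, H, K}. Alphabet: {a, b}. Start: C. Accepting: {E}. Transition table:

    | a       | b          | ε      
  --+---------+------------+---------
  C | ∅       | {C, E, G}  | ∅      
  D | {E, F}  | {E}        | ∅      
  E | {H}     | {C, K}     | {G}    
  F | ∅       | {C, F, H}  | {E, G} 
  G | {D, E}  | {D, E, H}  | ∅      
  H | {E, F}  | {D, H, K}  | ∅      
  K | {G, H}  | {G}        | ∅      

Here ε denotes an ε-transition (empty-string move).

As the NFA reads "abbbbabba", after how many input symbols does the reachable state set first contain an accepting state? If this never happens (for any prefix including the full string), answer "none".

Start in {C}.
Read 'a': {C} → ∅.
The set is empty and remains empty for the remaining 8 symbols.
No reachable set along the way intersects F.

none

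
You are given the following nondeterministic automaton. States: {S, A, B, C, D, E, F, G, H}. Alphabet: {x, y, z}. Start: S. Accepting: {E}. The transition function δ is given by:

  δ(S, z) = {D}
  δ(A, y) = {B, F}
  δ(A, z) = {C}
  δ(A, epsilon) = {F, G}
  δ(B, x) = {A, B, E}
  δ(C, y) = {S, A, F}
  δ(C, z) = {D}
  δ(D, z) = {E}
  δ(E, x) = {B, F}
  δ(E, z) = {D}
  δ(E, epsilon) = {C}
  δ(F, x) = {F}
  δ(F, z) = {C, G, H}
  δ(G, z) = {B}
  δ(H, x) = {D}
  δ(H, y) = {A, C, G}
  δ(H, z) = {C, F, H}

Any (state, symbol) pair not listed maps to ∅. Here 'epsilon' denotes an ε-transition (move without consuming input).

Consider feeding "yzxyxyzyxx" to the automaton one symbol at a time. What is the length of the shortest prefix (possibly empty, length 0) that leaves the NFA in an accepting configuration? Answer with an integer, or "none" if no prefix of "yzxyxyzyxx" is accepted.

none

Start in {S}.
Read 'y': S→∅; now ∅.
The set is empty and remains empty for the remaining 9 symbols.
No reachable set along the way intersects F.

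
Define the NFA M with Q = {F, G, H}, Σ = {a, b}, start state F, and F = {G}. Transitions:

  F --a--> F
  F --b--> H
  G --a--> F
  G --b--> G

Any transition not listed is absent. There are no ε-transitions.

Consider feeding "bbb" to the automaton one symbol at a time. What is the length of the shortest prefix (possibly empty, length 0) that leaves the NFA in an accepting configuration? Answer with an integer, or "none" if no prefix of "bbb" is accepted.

none

Start in {F}.
Read 'b': F→{H}; now {H}.
Read 'b': H→∅; now ∅.
The set is empty and remains empty for the remaining 1 symbol.
No reachable set along the way intersects F.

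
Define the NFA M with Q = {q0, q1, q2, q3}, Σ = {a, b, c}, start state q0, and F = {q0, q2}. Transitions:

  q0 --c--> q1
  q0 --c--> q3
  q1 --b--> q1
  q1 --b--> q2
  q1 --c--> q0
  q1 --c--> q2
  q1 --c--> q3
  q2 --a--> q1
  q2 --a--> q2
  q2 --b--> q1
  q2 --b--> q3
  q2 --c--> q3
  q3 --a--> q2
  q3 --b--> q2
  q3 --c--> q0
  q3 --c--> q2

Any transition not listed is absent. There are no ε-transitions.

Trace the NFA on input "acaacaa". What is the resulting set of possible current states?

Start in {q0}.
Read 'a': q0→∅; now ∅.
The set is empty and remains empty for the remaining 6 symbols.

∅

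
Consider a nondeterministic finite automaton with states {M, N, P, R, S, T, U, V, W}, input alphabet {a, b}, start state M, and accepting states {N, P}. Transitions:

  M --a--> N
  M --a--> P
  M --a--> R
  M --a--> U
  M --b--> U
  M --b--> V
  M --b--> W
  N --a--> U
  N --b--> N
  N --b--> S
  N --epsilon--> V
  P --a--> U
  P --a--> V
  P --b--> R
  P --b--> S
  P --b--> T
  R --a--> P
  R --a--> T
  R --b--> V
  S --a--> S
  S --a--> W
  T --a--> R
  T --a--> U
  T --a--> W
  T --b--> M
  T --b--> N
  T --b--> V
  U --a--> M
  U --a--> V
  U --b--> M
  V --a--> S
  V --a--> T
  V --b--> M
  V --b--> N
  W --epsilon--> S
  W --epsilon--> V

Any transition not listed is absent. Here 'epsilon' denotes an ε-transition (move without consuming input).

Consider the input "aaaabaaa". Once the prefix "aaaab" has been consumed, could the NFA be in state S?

Yes

Start in {M}.
Read 'a': {M} → {N, P, R, U, V}.
Read 'a': {N, P, R, U, V} → {M, P, S, T, U, V}.
Read 'a': {M, P, S, T, U, V} → {M, N, P, R, S, T, U, V, W}.
Read 'a': {M, N, P, R, S, T, U, V, W} → {M, N, P, R, S, T, U, V, W}.
Read 'b': {M, N, P, R, S, T, U, V, W} → {M, N, R, S, T, U, V, W}.
State S is in {M, N, R, S, T, U, V, W}.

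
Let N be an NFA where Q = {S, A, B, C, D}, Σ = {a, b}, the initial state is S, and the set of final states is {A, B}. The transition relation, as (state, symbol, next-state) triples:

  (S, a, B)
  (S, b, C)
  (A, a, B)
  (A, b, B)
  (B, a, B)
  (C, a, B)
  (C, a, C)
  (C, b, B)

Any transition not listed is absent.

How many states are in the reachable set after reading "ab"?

0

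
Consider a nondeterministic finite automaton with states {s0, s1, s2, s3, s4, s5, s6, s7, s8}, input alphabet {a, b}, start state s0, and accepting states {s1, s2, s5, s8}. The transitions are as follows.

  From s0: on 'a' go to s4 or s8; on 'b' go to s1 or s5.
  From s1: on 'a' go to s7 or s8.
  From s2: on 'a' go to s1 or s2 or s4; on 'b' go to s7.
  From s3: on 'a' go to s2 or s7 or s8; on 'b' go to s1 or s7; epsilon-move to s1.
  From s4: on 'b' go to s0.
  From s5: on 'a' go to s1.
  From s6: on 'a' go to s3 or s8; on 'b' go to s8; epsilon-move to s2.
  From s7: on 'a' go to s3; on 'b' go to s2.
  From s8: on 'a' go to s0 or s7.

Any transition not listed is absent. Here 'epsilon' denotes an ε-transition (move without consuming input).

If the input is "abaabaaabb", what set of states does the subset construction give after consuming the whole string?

Start in {s0}.
Read 'a': {s0} → {s4, s8}.
Read 'b': {s4, s8} → {s0}.
Read 'a': {s0} → {s4, s8}.
Read 'a': {s4, s8} → {s0, s7}.
Read 'b': {s0, s7} → {s1, s2, s5}.
Read 'a': {s1, s2, s5} → {s1, s2, s4, s7, s8}.
Read 'a': {s1, s2, s4, s7, s8} → {s0, s1, s2, s3, s4, s7, s8}.
Read 'a': {s0, s1, s2, s3, s4, s7, s8} → {s0, s1, s2, s3, s4, s7, s8}.
Read 'b': {s0, s1, s2, s3, s4, s7, s8} → {s0, s1, s2, s5, s7}.
Read 'b': {s0, s1, s2, s5, s7} → {s1, s2, s5, s7}.

{s1, s2, s5, s7}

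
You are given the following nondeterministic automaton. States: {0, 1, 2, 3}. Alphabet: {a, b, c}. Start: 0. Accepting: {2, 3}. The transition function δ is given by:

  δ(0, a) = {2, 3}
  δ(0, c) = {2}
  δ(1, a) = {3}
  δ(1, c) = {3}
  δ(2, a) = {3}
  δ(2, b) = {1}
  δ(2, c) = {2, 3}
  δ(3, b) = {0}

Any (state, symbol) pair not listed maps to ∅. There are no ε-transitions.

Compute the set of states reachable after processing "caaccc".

∅

Start in {0}.
Read 'c': {0} → {2}.
Read 'a': {2} → {3}.
Read 'a': {3} → ∅.
The set is empty and remains empty for the remaining 3 symbols.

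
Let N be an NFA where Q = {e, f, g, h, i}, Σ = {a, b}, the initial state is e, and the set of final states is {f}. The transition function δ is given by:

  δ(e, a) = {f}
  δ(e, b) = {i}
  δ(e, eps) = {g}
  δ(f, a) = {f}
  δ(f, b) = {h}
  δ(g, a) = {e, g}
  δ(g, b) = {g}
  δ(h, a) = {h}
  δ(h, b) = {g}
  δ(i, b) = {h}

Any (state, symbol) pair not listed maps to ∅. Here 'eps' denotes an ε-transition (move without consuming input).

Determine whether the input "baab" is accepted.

No

Start: ε-closure({e}) = {e, g}.
Read 'b': e→{i}, g→{g}; now {g, i}.
Read 'a': g→{e, g}, i→∅; now {e, g}.
Read 'a': e→{f}, g→{e, g}; now {e, f, g}.
Read 'b': e→{i}, f→{h}, g→{g}; now {g, h, i}.
The final set {g, h, i} contains no accepting state.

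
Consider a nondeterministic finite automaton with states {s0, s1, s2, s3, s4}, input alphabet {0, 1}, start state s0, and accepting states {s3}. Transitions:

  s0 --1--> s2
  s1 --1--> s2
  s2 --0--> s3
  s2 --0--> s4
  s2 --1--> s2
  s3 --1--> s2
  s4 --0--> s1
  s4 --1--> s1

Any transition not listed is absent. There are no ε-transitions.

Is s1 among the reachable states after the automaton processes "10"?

Start in {s0}.
Read '1': {s0} → {s2}.
Read '0': {s2} → {s3, s4}.
State s1 is not in {s3, s4}.

No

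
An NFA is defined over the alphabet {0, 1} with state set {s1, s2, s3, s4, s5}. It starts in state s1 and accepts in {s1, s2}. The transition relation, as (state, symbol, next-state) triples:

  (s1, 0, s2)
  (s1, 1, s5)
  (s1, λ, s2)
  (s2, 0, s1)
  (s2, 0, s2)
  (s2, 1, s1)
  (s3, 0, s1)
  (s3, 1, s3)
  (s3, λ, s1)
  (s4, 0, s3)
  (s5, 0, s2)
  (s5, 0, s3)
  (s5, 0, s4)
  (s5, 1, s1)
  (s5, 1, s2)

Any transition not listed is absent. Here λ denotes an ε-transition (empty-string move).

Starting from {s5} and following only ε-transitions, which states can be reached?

{s5}

Begin with {s5}.
No ε-moves leave this set, so the closure equals the set itself.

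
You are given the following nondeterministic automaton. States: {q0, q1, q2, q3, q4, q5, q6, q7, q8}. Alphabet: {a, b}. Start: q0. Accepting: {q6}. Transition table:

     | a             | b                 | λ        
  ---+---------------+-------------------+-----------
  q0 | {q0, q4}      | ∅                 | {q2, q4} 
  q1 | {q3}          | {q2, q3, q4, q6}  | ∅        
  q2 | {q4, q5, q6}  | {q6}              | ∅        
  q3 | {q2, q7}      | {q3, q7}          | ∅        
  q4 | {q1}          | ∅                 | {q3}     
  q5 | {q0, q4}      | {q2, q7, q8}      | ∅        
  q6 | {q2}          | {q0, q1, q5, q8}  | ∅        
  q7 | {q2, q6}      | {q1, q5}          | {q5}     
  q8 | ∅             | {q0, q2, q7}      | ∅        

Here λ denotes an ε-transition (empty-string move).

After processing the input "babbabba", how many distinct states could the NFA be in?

8

Start: ε-closure({q0}) = {q0, q2, q3, q4}.
Read 'b': {q0, q2, q3, q4} → {q3, q5, q6, q7}.
Read 'a': {q3, q5, q6, q7} → {q0, q2, q3, q4, q5, q6, q7}.
Read 'b': {q0, q2, q3, q4, q5, q6, q7} → {q0, q1, q2, q3, q4, q5, q6, q7, q8}.
Read 'b': {q0, q1, q2, q3, q4, q5, q6, q7, q8} → {q0, q1, q2, q3, q4, q5, q6, q7, q8}.
Read 'a': {q0, q1, q2, q3, q4, q5, q6, q7, q8} → {q0, q1, q2, q3, q4, q5, q6, q7}.
Read 'b': {q0, q1, q2, q3, q4, q5, q6, q7} → {q0, q1, q2, q3, q4, q5, q6, q7, q8}.
Read 'b': {q0, q1, q2, q3, q4, q5, q6, q7, q8} → {q0, q1, q2, q3, q4, q5, q6, q7, q8}.
Read 'a': {q0, q1, q2, q3, q4, q5, q6, q7, q8} → {q0, q1, q2, q3, q4, q5, q6, q7}.
That set has 8 states.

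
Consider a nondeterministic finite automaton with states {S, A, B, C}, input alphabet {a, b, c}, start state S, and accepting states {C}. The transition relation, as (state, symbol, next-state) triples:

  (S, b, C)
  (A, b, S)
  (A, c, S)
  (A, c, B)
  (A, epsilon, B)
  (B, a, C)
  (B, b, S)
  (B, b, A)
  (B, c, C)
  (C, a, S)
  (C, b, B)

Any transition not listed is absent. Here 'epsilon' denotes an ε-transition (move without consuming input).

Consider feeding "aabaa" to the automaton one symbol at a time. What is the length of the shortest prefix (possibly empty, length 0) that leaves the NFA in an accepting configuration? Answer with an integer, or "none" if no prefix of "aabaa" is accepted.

none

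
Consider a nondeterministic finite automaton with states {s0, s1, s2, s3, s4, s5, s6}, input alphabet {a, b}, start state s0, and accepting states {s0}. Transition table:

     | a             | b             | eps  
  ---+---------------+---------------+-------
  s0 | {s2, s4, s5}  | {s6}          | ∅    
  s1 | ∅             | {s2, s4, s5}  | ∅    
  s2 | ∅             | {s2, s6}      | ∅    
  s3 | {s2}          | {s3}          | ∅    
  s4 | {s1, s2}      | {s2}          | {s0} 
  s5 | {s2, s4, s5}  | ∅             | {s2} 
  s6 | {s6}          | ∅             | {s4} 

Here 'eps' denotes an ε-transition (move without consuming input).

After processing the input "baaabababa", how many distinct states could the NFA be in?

6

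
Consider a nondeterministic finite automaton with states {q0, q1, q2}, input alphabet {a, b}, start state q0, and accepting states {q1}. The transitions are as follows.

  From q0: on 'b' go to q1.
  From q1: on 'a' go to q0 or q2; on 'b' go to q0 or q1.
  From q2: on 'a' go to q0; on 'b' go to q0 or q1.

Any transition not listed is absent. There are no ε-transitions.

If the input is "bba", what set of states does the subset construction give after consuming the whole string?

Start in {q0}.
Read 'b': {q0} → {q1}.
Read 'b': {q1} → {q0, q1}.
Read 'a': {q0, q1} → {q0, q2}.

{q0, q2}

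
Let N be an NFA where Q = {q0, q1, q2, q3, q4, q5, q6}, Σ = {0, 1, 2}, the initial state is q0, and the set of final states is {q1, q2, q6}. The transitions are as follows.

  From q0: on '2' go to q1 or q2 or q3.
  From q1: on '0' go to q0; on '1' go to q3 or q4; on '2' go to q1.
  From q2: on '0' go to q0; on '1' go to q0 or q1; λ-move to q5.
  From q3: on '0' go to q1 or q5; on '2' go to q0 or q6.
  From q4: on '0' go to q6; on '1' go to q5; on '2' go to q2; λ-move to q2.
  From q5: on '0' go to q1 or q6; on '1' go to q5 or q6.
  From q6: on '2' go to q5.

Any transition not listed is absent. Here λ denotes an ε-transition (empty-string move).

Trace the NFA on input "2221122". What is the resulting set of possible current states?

Start in {q0}.
Read '2': {q0} → {q1, q2, q3, q5}.
Read '2': {q1, q2, q3, q5} → {q0, q1, q6}.
Read '2': {q0, q1, q6} → {q1, q2, q3, q5}.
Read '1': {q1, q2, q3, q5} → {q0, q1, q2, q3, q4, q5, q6}.
Read '1': {q0, q1, q2, q3, q4, q5, q6} → {q0, q1, q2, q3, q4, q5, q6}.
Read '2': {q0, q1, q2, q3, q4, q5, q6} → {q0, q1, q2, q3, q5, q6}.
Read '2': {q0, q1, q2, q3, q5, q6} → {q0, q1, q2, q3, q5, q6}.

{q0, q1, q2, q3, q5, q6}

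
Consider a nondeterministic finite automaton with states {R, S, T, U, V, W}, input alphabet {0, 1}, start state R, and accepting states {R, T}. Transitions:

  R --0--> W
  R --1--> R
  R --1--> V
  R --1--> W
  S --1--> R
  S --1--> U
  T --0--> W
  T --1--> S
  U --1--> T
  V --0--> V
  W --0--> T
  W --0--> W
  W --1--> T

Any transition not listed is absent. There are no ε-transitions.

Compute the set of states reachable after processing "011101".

{T}

Start in {R}.
Read '0': R→{W}; now {W}.
Read '1': W→{T}; now {T}.
Read '1': T→{S}; now {S}.
Read '1': S→{R, U}; now {R, U}.
Read '0': R→{W}, U→∅; now {W}.
Read '1': W→{T}; now {T}.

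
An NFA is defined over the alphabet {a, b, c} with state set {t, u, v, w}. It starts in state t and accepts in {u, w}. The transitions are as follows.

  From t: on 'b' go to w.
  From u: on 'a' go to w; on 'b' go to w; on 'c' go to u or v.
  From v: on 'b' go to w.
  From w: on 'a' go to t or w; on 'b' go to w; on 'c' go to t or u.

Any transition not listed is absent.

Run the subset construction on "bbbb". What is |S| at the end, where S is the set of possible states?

Start in {t}.
Read 'b': {t} → {w}.
Read 'b': {w} → {w}.
Read 'b': {w} → {w}.
Read 'b': {w} → {w}.
That set has 1 state.

1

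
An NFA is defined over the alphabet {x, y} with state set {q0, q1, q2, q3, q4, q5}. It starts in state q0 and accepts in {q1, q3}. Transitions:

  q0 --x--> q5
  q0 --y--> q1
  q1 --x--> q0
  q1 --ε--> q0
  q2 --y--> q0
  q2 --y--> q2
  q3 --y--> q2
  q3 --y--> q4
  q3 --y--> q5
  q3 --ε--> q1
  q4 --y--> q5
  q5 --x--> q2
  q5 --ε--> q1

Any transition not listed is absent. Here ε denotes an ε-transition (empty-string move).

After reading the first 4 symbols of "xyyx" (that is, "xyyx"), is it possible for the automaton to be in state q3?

No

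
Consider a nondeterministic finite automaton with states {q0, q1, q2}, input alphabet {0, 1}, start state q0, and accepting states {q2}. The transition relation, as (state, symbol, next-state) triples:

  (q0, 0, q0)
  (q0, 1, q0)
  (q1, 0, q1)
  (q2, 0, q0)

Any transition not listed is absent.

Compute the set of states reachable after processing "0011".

{q0}

Start in {q0}.
Read '0': q0→{q0}; now {q0}.
Read '0': q0→{q0}; now {q0}.
Read '1': q0→{q0}; now {q0}.
Read '1': q0→{q0}; now {q0}.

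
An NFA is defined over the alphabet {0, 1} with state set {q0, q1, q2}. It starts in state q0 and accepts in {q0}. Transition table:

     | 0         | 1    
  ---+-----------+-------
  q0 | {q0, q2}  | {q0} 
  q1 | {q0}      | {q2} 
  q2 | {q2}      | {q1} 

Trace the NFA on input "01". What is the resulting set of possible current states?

Start in {q0}.
Read '0': {q0} → {q0, q2}.
Read '1': {q0, q2} → {q0, q1}.

{q0, q1}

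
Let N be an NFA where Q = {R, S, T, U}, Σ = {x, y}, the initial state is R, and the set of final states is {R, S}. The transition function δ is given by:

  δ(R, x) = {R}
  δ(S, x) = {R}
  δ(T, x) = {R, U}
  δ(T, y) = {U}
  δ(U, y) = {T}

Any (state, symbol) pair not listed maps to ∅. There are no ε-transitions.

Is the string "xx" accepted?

Start in {R}.
Read 'x': {R} → {R}.
Read 'x': {R} → {R}.
The final set {R} contains the accepting state R.

Yes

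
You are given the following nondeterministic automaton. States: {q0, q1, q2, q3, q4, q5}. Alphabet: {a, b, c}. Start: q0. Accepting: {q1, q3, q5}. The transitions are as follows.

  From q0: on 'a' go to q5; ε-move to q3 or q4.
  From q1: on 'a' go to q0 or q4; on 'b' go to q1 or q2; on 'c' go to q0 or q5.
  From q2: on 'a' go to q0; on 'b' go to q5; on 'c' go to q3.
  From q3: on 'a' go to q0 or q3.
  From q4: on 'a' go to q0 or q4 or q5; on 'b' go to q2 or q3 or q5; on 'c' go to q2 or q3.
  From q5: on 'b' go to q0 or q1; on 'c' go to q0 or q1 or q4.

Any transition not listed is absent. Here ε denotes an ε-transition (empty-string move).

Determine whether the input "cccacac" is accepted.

Start: ε-closure({q0}) = {q0, q3, q4}.
Read 'c': q0→∅, q3→∅, q4→{q2, q3}; now {q2, q3}.
Read 'c': q2→{q3}, q3→∅; now {q3}.
Read 'c': q3→∅; now ∅.
The set is empty and remains empty for the remaining 4 symbols.
The final set ∅ contains no accepting state.

No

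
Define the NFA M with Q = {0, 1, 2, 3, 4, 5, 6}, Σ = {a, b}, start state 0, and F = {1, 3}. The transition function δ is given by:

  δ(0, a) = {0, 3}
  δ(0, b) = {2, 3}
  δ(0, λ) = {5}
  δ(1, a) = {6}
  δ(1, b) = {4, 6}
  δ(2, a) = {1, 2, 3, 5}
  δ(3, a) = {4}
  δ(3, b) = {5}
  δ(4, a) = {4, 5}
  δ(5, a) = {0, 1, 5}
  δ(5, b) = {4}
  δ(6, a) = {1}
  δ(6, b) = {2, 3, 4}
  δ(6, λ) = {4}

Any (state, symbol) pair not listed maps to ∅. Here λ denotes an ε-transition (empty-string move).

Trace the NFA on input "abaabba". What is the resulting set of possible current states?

Start: ε-closure({0}) = {0, 5}.
Read 'a': {0, 5} → {0, 1, 3, 5}.
Read 'b': {0, 1, 3, 5} → {2, 3, 4, 5, 6}.
Read 'a': {2, 3, 4, 5, 6} → {0, 1, 2, 3, 4, 5}.
Read 'a': {0, 1, 2, 3, 4, 5} → {0, 1, 2, 3, 4, 5, 6}.
Read 'b': {0, 1, 2, 3, 4, 5, 6} → {2, 3, 4, 5, 6}.
Read 'b': {2, 3, 4, 5, 6} → {2, 3, 4, 5}.
Read 'a': {2, 3, 4, 5} → {0, 1, 2, 3, 4, 5}.

{0, 1, 2, 3, 4, 5}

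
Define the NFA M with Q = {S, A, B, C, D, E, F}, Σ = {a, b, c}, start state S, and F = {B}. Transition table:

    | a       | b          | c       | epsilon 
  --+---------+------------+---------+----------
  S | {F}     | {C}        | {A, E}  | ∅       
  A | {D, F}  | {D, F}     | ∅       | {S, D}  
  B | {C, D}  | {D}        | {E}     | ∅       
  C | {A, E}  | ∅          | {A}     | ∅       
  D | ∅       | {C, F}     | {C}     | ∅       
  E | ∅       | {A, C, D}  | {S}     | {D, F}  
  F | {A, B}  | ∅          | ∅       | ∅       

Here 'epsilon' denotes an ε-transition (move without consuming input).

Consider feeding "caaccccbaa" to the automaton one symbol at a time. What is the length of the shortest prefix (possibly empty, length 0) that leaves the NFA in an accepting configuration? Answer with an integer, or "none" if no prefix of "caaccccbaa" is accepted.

2

Start in {S}.
Read 'c': {S} → {S, A, D, E, F}.
Read 'a': {S, A, D, E, F} → {S, A, B, D, F}.
None of the earlier sets intersect F, but {S, A, B, D, F} does.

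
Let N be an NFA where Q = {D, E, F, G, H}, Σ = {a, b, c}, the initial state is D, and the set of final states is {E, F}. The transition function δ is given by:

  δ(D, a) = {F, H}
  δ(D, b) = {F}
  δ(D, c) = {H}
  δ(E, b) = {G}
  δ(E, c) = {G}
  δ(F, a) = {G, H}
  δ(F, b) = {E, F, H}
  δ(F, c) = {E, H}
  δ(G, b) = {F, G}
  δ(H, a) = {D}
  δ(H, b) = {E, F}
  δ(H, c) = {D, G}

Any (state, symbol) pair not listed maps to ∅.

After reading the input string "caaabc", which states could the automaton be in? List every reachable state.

Start in {D}.
Read 'c': {D} → {H}.
Read 'a': {H} → {D}.
Read 'a': {D} → {F, H}.
Read 'a': {F, H} → {D, G, H}.
Read 'b': {D, G, H} → {E, F, G}.
Read 'c': {E, F, G} → {E, G, H}.

{E, G, H}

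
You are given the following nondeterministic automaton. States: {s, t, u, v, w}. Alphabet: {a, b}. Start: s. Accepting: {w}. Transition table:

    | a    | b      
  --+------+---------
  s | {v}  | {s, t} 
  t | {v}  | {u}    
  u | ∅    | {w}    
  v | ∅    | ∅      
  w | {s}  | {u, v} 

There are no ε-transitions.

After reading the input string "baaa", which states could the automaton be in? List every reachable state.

∅

Start in {s}.
Read 'b': s→{s, t}; now {s, t}.
Read 'a': s→{v}, t→{v}; now {v}.
Read 'a': v→∅; now ∅.
The set is empty and remains empty for the remaining 1 symbol.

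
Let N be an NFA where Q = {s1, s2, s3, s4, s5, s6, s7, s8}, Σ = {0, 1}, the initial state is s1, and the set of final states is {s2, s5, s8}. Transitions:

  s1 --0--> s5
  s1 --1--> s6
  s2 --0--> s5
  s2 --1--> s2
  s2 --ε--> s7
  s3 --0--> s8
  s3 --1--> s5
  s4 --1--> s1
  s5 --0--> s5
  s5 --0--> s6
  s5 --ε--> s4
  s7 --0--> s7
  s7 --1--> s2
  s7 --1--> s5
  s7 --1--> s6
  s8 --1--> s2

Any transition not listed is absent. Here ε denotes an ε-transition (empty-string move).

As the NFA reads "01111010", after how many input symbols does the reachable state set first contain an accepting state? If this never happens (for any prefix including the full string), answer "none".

1

Start in {s1}.
Read '0': s1→{s5}; union {s5}; ε-closure = {s4, s5}.
None of the earlier sets intersect F, but {s4, s5} does.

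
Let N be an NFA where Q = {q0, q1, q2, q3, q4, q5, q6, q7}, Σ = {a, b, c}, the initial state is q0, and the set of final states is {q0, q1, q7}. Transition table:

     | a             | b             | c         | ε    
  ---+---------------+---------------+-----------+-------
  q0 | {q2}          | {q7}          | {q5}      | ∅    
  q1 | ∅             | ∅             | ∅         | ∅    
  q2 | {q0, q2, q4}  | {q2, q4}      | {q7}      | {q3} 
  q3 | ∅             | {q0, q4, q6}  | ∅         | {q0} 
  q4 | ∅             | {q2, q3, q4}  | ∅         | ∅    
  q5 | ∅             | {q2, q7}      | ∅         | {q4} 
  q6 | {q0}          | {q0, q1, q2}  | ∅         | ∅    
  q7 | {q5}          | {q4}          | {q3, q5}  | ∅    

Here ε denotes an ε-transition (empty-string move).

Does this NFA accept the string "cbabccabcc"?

Yes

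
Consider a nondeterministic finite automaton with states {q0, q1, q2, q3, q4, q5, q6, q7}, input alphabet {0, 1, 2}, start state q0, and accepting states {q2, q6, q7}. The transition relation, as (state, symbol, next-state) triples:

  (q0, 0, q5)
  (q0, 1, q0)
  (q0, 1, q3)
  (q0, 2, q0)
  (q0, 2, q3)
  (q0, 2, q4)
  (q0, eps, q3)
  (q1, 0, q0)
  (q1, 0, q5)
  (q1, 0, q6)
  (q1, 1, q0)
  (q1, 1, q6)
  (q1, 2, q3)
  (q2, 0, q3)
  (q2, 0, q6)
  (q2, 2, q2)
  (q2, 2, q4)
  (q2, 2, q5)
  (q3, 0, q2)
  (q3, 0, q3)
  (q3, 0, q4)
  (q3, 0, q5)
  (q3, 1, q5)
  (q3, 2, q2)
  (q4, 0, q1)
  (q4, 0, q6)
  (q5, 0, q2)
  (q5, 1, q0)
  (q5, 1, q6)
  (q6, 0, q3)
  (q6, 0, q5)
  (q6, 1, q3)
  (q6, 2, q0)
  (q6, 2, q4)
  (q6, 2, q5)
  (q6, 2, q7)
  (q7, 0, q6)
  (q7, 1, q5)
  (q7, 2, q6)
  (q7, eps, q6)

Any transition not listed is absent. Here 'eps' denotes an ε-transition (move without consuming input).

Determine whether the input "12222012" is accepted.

Yes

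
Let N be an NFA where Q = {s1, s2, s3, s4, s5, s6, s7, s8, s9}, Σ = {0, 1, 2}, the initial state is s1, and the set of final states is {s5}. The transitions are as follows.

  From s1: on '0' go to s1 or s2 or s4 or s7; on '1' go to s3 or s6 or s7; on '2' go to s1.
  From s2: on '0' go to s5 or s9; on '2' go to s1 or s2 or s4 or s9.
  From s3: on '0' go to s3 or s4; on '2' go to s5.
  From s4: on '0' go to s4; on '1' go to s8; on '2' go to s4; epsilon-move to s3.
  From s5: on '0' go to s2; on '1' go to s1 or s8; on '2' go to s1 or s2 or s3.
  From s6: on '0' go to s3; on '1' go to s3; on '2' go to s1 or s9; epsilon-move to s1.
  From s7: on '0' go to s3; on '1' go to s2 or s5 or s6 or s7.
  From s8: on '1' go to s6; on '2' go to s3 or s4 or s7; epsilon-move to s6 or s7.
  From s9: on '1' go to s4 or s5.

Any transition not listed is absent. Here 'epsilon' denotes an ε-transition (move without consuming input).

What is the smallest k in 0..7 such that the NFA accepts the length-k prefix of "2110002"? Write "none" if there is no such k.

3

Start in {s1}.
Read '2': {s1} → {s1}.
Read '1': {s1} → {s1, s3, s6, s7}.
Read '1': {s1, s3, s6, s7} → {s1, s2, s3, s5, s6, s7}.
None of the earlier sets intersect F, but {s1, s2, s3, s5, s6, s7} does.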